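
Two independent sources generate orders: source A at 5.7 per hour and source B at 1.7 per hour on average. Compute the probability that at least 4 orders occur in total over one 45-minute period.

Independent Poisson processes superpose: combined rate λ = 5.7 + 1.7 = 7.4 per hour.
Over the interval, μ = 7.4 × 0.75 = 5.55 (a 45-minute period = 0.75 hours).
P(N ≥ 4) = 1 − P(N ≤ 3) ≈ 0.8039.

0.8039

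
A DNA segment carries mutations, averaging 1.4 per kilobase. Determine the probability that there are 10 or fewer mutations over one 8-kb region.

Over the interval, μ = 1.4 × 8 = 11.2 (an 8-kb region = 8 kilobases).
P(N ≤ 10) = Σ_{j=0}^{10} e^(−μ) μ^j/j! ≈ 0.4362.

0.4362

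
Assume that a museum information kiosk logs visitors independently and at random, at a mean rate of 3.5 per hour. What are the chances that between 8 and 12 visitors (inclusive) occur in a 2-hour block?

Over the interval, μ = 3.5 × 2 = 7 (a 2-hour block = 2 hours).
P(8 ≤ N ≤ 12) = Σ_{j=8}^{12} e^(−7) · 7^j/j! ≈ 0.3743.

0.3743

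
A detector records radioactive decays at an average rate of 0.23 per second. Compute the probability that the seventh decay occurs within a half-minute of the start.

0.5353

Over the interval, μ = 0.23 × 30 = 6.9 (a half-minute = 30 seconds).
The seventh arrival falls in the interval iff at least 7 events occur there: P(S_7 ≤ t) = P(N ≥ 7) = 1 − P(N ≤ 6) ≈ 0.5353.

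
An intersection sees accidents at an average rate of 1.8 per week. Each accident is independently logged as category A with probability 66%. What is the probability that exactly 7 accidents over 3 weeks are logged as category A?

0.0410

Thinning: the accidents that are logged as category A themselves form a Poisson process with rate 0.66 × 1.8 = 1.188 per week.
Over the interval, μ = 1.188 × 3 = 3.564 (3 weeks).
P(N = 7) = e^(−3.564) · 3.564^7/7! ≈ 0.0410.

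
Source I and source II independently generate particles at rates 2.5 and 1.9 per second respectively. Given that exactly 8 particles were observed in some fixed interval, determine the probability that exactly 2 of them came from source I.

0.0586

Given the total, each event is independently from source I with probability p = λ_I/(λ_I+λ_II) = 2.5/4.4 ≈ 0.5682.
So K ~ Binomial(8, 2.5/4.4): P(K = 2) = C(8,2) · (2.5/4.4)^2 · (1.9/4.4)^6 ≈ 0.0586.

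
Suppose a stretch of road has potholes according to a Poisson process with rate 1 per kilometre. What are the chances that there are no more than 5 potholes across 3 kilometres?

Over the interval, μ = 1 × 3 = 3 (3 kilometres).
P(N ≤ 5) = Σ_{j=0}^{5} e^(−μ) μ^j/j! ≈ 0.9161.

0.9161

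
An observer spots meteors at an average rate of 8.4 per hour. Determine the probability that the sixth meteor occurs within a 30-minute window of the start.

Over the interval, μ = 8.4 × 0.5 = 4.2 (a 30-minute window = 0.5 hours).
The sixth arrival falls in the interval iff at least 6 events occur there: P(S_6 ≤ t) = P(N ≥ 6) = 1 − P(N ≤ 5) ≈ 0.2469.

0.2469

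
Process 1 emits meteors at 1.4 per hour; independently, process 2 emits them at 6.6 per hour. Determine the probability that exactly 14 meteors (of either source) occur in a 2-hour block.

0.0930

Independent Poisson processes superpose: combined rate λ = 1.4 + 6.6 = 8 per hour.
Over the interval, μ = 8 × 2 = 16 (a 2-hour block = 2 hours).
P(N = 14) = e^(−16) · 16^14/14! ≈ 0.0930.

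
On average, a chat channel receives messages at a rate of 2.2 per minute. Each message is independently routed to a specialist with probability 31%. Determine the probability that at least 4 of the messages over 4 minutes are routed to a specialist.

Thinning: the messages that are routed to a specialist themselves form a Poisson process with rate 0.31 × 2.2 = 0.682 per minute.
Over the interval, μ = 0.682 × 4 = 2.728 (4 minutes).
P(N ≥ 4) = 1 − P(N ≤ 3) ≈ 0.2921.

0.2921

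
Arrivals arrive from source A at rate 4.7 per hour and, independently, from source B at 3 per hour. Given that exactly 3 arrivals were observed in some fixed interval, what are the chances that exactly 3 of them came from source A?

0.2274

Given the total, each event is independently from source A with probability p = λ_A/(λ_A+λ_B) = 4.7/7.7 ≈ 0.6104.
So K ~ Binomial(3, 4.7/7.7): P(K = 3) = C(3,3) · (4.7/7.7)^3 · (3/7.7)^0 ≈ 0.2274.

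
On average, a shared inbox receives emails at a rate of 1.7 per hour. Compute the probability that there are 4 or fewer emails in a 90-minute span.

0.8844

Over the interval, μ = 1.7 × 1.5 = 2.55 (a 90-minute span = 1.5 hours).
P(N ≤ 4) = Σ_{j=0}^{4} e^(−μ) μ^j/j! ≈ 0.8844.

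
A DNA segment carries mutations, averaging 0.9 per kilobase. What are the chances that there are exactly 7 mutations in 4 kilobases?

Over the interval, μ = 0.9 × 4 = 3.6 (4 kilobases).
P(N = 7) = e^(−μ) μ^7/7! = e^(−3.6) · 3.6^7/5040 ≈ 0.0425.

0.0425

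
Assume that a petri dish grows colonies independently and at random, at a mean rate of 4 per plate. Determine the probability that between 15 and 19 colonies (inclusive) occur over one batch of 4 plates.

0.4447

Over the interval, μ = 4 × 4 = 16 (a batch of 4 plates = 4 plates).
P(15 ≤ N ≤ 19) = Σ_{j=15}^{19} e^(−16) · 16^j/j! ≈ 0.4447.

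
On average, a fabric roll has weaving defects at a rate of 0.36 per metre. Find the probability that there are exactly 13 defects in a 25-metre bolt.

0.0504

Over the interval, μ = 0.36 × 25 = 9 (a 25-metre bolt = 25 metres).
P(N = 13) = e^(−μ) μ^13/13! = e^(−9) · 9^13/6227020800 ≈ 0.0504.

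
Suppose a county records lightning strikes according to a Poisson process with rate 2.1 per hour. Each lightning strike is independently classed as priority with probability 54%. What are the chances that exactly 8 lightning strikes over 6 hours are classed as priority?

Thinning: the lightning strikes that are classed as priority themselves form a Poisson process with rate 0.54 × 2.1 = 1.134 per hour.
Over the interval, μ = 1.134 × 6 = 6.804 (6 hours).
P(N = 8) = e^(−6.804) · 6.804^8/8! ≈ 0.1264.

0.1264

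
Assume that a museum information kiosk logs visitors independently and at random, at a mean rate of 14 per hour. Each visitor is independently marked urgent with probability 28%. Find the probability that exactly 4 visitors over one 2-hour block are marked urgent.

0.0620

Thinning: the visitors that are marked urgent themselves form a Poisson process with rate 0.28 × 14 = 3.92 per hour.
Over the interval, μ = 3.92 × 2 = 7.84 (a 2-hour block = 2 hours).
P(N = 4) = e^(−7.84) · 7.84^4/4! ≈ 0.0620.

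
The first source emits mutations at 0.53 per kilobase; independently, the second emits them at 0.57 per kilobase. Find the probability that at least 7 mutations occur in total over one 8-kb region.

0.7744

Independent Poisson processes superpose: combined rate λ = 0.53 + 0.57 = 1.1 per kilobase.
Over the interval, μ = 1.1 × 8 = 8.8 (an 8-kb region = 8 kilobases).
P(N ≥ 7) = 1 − P(N ≤ 6) ≈ 0.7744.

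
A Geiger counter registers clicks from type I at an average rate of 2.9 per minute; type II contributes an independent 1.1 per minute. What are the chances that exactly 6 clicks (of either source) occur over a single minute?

Independent Poisson processes superpose: combined rate λ = 2.9 + 1.1 = 4 per minute.
So μ = 4.
P(N = 6) = e^(−4) · 4^6/6! ≈ 0.1042.

0.1042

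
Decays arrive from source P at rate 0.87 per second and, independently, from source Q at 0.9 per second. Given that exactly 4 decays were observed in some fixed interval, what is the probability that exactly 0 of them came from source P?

Given the total, each event is independently from source P with probability p = λ_P/(λ_P+λ_Q) = 0.87/1.77 ≈ 0.4915.
So K ~ Binomial(4, 0.87/1.77): P(K = 0) = C(4,0) · (0.87/1.77)^0 · (0.9/1.77)^4 ≈ 0.0668.

0.0668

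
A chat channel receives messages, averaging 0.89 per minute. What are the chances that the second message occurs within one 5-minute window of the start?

0.9364

Over the interval, μ = 0.89 × 5 = 4.45 (a 5-minute window = 5 minutes).
The second arrival falls in the interval iff at least 2 events occur there: P(S_2 ≤ t) = P(N ≥ 2) = 1 − P(N ≤ 1) ≈ 0.9364.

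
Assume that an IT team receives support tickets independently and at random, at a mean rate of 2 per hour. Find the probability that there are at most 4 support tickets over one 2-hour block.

0.6288

Over the interval, μ = 2 × 2 = 4 (a 2-hour block = 2 hours).
P(N ≤ 4) = Σ_{j=0}^{4} e^(−μ) μ^j/j! ≈ 0.6288.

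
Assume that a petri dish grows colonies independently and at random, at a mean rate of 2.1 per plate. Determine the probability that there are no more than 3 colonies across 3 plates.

Over the interval, μ = 2.1 × 3 = 6.3 (3 plates).
P(N ≤ 3) = Σ_{j=0}^{3} e^(−μ) μ^j/j! ≈ 0.1264.

0.1264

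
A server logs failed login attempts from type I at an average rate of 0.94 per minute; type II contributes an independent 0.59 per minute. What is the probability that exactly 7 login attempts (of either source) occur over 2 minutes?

0.0234

Independent Poisson processes superpose: combined rate λ = 0.94 + 0.59 = 1.53 per minute.
Over the interval, μ = 1.53 × 2 = 3.06 (2 minutes).
P(N = 7) = e^(−3.06) · 3.06^7/7! ≈ 0.0234.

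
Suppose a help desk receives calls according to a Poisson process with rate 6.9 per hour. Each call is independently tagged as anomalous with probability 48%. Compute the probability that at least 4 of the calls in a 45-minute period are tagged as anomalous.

0.2390

Thinning: the calls that are tagged as anomalous themselves form a Poisson process with rate 0.48 × 6.9 = 3.312 per hour.
Over the interval, μ = 3.312 × 0.75 = 2.484 (a 45-minute period = 0.75 hours).
P(N ≥ 4) = 1 − P(N ≤ 3) ≈ 0.2390.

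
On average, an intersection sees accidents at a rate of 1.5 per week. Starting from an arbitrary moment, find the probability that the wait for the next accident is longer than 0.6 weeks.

0.4066

The wait for the next event is exponential with rate λ = 1.5 per week.
P(T > 0.6) = e^(−λt) = e^(−1.5 × 0.6) = e^(−0.9) ≈ 0.4066.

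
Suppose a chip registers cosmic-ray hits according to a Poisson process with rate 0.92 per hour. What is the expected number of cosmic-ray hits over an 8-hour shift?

7.36

E[N] = λt = 0.92 × 8 = 7.36 (an 8-hour shift = 8 hours).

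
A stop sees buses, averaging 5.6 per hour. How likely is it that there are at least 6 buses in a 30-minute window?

Over the interval, μ = 5.6 × 0.5 = 2.8 (a 30-minute window = 0.5 hours).
P(N ≥ 6) = 1 − P(N ≤ 5) = 1 − Σ_{j=0}^{5} e^(−μ) μ^j/j! ≈ 0.0651.

0.0651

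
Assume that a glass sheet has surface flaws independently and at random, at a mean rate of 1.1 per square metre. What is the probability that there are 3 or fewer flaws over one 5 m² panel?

0.2017

Over the interval, μ = 1.1 × 5 = 5.5 (a 5 m² panel = 5 square metres).
P(N ≤ 3) = Σ_{j=0}^{3} e^(−μ) μ^j/j! ≈ 0.2017.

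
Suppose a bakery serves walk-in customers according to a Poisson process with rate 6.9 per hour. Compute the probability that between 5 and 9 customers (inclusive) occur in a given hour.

0.6582

With mean μ = 6.9 per hour,
P(5 ≤ N ≤ 9) = Σ_{j=5}^{9} e^(−6.9) · 6.9^j/j! ≈ 0.6582.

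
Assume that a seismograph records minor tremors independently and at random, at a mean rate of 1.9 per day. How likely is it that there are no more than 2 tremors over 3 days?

Over the interval, μ = 1.9 × 3 = 5.7 (3 days).
P(N ≤ 2) = Σ_{j=0}^{2} e^(−μ) μ^j/j! ≈ 0.0768.

0.0768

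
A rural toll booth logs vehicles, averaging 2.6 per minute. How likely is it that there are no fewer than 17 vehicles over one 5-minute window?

0.1645

Over the interval, μ = 2.6 × 5 = 13 (a 5-minute window = 5 minutes).
P(N ≥ 17) = 1 − P(N ≤ 16) = 1 − Σ_{j=0}^{16} e^(−μ) μ^j/j! ≈ 0.1645.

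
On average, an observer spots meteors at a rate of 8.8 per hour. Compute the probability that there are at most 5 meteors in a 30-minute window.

0.7199

Over the interval, μ = 8.8 × 0.5 = 4.4 (a 30-minute window = 0.5 hours).
P(N ≤ 5) = Σ_{j=0}^{5} e^(−μ) μ^j/j! ≈ 0.7199.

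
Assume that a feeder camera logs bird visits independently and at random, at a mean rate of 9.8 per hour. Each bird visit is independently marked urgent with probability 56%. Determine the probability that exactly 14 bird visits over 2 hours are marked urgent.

0.0723

Thinning: the bird visits that are marked urgent themselves form a Poisson process with rate 0.56 × 9.8 = 5.488 per hour.
Over the interval, μ = 5.488 × 2 = 10.976 (2 hours).
P(N = 14) = e^(−10.976) · 10.976^14/14! ≈ 0.0723.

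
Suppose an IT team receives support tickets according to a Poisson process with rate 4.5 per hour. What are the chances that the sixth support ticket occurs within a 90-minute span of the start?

0.6662

Over the interval, μ = 4.5 × 1.5 = 6.75 (a 90-minute span = 1.5 hours).
The sixth arrival falls in the interval iff at least 6 events occur there: P(S_6 ≤ t) = P(N ≥ 6) = 1 − P(N ≤ 5) ≈ 0.6662.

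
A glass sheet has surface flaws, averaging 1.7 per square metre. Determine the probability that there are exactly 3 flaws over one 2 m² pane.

0.2186

Over the interval, μ = 1.7 × 2 = 3.4 (a 2 m² pane = 2 square metres).
P(N = 3) = e^(−μ) μ^3/3! = e^(−3.4) · 3.4^3/6 ≈ 0.2186.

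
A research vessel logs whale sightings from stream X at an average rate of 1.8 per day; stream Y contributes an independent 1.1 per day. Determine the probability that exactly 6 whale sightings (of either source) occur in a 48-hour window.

0.1601

Independent Poisson processes superpose: combined rate λ = 1.8 + 1.1 = 2.9 per day.
Over the interval, μ = 2.9 × 2 = 5.8 (a 48-hour window = 2 days).
P(N = 6) = e^(−5.8) · 5.8^6/6! ≈ 0.1601.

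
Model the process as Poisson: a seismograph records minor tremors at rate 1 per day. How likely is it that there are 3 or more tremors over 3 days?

0.5768

Over the interval, μ = 1 × 3 = 3 (3 days).
P(N ≥ 3) = 1 − P(N ≤ 2) = 1 − Σ_{j=0}^{2} e^(−μ) μ^j/j! ≈ 0.5768.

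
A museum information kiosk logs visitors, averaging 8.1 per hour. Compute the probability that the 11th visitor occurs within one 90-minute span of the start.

0.6683

Over the interval, μ = 8.1 × 1.5 = 12.15 (a 90-minute span = 1.5 hours).
The 11th arrival falls in the interval iff at least 11 events occur there: P(S_11 ≤ t) = P(N ≥ 11) = 1 − P(N ≤ 10) ≈ 0.6683.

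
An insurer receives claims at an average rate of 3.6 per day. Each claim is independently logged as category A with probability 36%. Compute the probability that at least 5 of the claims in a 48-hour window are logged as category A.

Thinning: the claims that are logged as category A themselves form a Poisson process with rate 0.36 × 3.6 = 1.296 per day.
Over the interval, μ = 1.296 × 2 = 2.592 (a 48-hour window = 2 days).
P(N ≥ 5) = 1 − P(N ≤ 4) ≈ 0.1214.

0.1214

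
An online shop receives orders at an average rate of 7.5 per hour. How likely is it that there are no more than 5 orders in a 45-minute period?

0.5076

Over the interval, μ = 7.5 × 0.75 = 5.625 (a 45-minute period = 0.75 hours).
P(N ≤ 5) = Σ_{j=0}^{5} e^(−μ) μ^j/j! ≈ 0.5076.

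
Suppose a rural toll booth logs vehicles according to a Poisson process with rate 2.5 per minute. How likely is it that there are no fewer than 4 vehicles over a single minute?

0.2424

With mean μ = 2.5 per minute,
P(N ≥ 4) = 1 − P(N ≤ 3) = 1 − Σ_{j=0}^{3} e^(−μ) μ^j/j! ≈ 0.2424.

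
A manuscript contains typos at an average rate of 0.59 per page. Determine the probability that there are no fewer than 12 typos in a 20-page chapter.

Over the interval, μ = 0.59 × 20 = 11.8 (a 20-page chapter = 20 pages).
P(N ≥ 12) = 1 − P(N ≤ 11) = 1 − Σ_{j=0}^{11} e^(−μ) μ^j/j! ≈ 0.5153.

0.5153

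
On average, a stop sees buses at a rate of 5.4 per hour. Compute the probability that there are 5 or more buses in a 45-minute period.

Over the interval, μ = 5.4 × 0.75 = 4.05 (a 45-minute period = 0.75 hours).
P(N ≥ 5) = 1 − P(N ≤ 4) = 1 − Σ_{j=0}^{4} e^(−μ) μ^j/j! ≈ 0.3809.

0.3809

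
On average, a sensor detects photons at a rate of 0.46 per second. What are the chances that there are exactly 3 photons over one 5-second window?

Over the interval, μ = 0.46 × 5 = 2.3 (a 5-second window = 5 seconds).
P(N = 3) = e^(−μ) μ^3/3! = e^(−2.3) · 2.3^3/6 ≈ 0.2033.

0.2033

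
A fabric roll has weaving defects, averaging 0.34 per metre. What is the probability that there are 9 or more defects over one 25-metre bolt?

Over the interval, μ = 0.34 × 25 = 8.5 (a 25-metre bolt = 25 metres).
P(N ≥ 9) = 1 − P(N ≤ 8) = 1 − Σ_{j=0}^{8} e^(−μ) μ^j/j! ≈ 0.4769.

0.4769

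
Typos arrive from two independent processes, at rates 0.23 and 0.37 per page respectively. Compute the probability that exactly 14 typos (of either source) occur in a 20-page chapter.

0.0905

Independent Poisson processes superpose: combined rate λ = 0.23 + 0.37 = 0.6 per page.
Over the interval, μ = 0.6 × 20 = 12 (a 20-page chapter = 20 pages).
P(N = 14) = e^(−12) · 12^14/14! ≈ 0.0905.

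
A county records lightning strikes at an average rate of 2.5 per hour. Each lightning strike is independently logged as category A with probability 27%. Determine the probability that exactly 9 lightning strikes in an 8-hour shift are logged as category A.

0.0486

Thinning: the lightning strikes that are logged as category A themselves form a Poisson process with rate 0.27 × 2.5 = 0.675 per hour.
Over the interval, μ = 0.675 × 8 = 5.4 (an 8-hour shift = 8 hours).
P(N = 9) = e^(−5.4) · 5.4^9/9! ≈ 0.0486.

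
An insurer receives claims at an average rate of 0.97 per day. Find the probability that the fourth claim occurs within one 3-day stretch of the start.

Over the interval, μ = 0.97 × 3 = 2.91 (a 3-day stretch = 3 days).
The fourth arrival falls in the interval iff at least 4 events occur there: P(S_4 ≤ t) = P(N ≥ 4) = 1 − P(N ≤ 3) ≈ 0.3326.

0.3326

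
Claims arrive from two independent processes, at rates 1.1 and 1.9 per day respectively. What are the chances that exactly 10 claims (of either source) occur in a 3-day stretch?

Independent Poisson processes superpose: combined rate λ = 1.1 + 1.9 = 3 per day.
Over the interval, μ = 3 × 3 = 9 (a 3-day stretch = 3 days).
P(N = 10) = e^(−9) · 9^10/10! ≈ 0.1186.

0.1186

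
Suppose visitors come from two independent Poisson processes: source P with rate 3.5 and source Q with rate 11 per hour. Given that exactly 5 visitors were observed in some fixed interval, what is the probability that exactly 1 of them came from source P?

0.3997

Given the total, each event is independently from source P with probability p = λ_P/(λ_P+λ_Q) = 3.5/14.5 ≈ 0.2414.
So K ~ Binomial(5, 3.5/14.5): P(K = 1) = C(5,1) · (3.5/14.5)^1 · (11/14.5)^4 ≈ 0.3997.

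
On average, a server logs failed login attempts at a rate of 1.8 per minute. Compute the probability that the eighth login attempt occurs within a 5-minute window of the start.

Over the interval, μ = 1.8 × 5 = 9 (a 5-minute window = 5 minutes).
The eighth arrival falls in the interval iff at least 8 events occur there: P(S_8 ≤ t) = P(N ≥ 8) = 1 − P(N ≤ 7) ≈ 0.6761.

0.6761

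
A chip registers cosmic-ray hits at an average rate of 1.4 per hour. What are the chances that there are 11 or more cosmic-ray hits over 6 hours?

Over the interval, μ = 1.4 × 6 = 8.4 (6 hours).
P(N ≥ 11) = 1 − P(N ≤ 10) = 1 − Σ_{j=0}^{10} e^(−μ) μ^j/j! ≈ 0.2257.

0.2257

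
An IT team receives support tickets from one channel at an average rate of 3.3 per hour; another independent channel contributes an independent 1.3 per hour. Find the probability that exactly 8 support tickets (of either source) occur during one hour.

0.0500

Independent Poisson processes superpose: combined rate λ = 3.3 + 1.3 = 4.6 per hour.
So μ = 4.6.
P(N = 8) = e^(−4.6) · 4.6^8/8! ≈ 0.0500.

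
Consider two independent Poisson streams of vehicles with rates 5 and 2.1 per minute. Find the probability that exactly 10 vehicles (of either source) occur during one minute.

Independent Poisson processes superpose: combined rate λ = 5 + 2.1 = 7.1 per minute.
So μ = 7.1.
P(N = 10) = e^(−7.1) · 7.1^10/10! ≈ 0.0740.

0.0740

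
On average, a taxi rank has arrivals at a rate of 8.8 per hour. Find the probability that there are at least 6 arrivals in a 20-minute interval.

Over the interval, μ = 8.8 × 1/3 ≈ 2.93333 (a 20-minute interval = 1/3 hours).
P(N ≥ 6) = 1 − P(N ≤ 5) = 1 − Σ_{j=0}^{5} e^(−μ) μ^j/j! ≈ 0.0773.

0.0773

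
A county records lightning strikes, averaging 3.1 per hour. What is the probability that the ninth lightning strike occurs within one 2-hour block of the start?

Over the interval, μ = 3.1 × 2 = 6.2 (a 2-hour block = 2 hours).
The ninth arrival falls in the interval iff at least 9 events occur there: P(S_9 ≤ t) = P(N ≥ 9) = 1 − P(N ≤ 8) ≈ 0.1741.

0.1741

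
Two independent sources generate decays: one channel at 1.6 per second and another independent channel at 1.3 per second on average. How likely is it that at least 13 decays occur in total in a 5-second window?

0.6889

Independent Poisson processes superpose: combined rate λ = 1.6 + 1.3 = 2.9 per second.
Over the interval, μ = 2.9 × 5 = 14.5 (a 5-second window = 5 seconds).
P(N ≥ 13) = 1 − P(N ≤ 12) ≈ 0.6889.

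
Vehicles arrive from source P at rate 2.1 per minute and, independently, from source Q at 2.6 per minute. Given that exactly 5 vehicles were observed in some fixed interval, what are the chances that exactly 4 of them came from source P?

Given the total, each event is independently from source P with probability p = λ_P/(λ_P+λ_Q) = 2.1/4.7 ≈ 0.4468.
So K ~ Binomial(5, 2.1/4.7): P(K = 4) = C(5,4) · (2.1/4.7)^4 · (2.6/4.7)^1 ≈ 0.1102.

0.1102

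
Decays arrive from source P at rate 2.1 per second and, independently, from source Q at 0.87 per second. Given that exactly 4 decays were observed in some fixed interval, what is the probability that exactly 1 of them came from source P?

Given the total, each event is independently from source P with probability p = λ_P/(λ_P+λ_Q) = 2.1/2.97 ≈ 0.7071.
So K ~ Binomial(4, 2.1/2.97): P(K = 1) = C(4,1) · (2.1/2.97)^1 · (0.87/2.97)^3 ≈ 0.0711.

0.0711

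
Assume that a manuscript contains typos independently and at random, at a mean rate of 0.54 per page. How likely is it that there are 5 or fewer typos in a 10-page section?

Over the interval, μ = 0.54 × 10 = 5.4 (a 10-page section = 10 pages).
P(N ≤ 5) = Σ_{j=0}^{5} e^(−μ) μ^j/j! ≈ 0.5461.

0.5461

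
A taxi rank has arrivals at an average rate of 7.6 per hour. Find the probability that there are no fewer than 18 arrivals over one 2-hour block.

0.2683

Over the interval, μ = 7.6 × 2 = 15.2 (a 2-hour block = 2 hours).
P(N ≥ 18) = 1 − P(N ≤ 17) = 1 − Σ_{j=0}^{17} e^(−μ) μ^j/j! ≈ 0.2683.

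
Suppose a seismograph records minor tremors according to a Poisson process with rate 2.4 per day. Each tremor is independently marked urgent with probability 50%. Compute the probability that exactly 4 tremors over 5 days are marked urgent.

Thinning: the tremors that are marked urgent themselves form a Poisson process with rate 0.5 × 2.4 = 1.2 per day.
Over the interval, μ = 1.2 × 5 = 6 (5 days).
P(N = 4) = e^(−6) · 6^4/4! ≈ 0.1339.

0.1339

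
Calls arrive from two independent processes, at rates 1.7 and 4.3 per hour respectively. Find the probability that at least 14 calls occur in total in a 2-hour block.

0.3185

Independent Poisson processes superpose: combined rate λ = 1.7 + 4.3 = 6 per hour.
Over the interval, μ = 6 × 2 = 12 (a 2-hour block = 2 hours).
P(N ≥ 14) = 1 − P(N ≤ 13) ≈ 0.3185.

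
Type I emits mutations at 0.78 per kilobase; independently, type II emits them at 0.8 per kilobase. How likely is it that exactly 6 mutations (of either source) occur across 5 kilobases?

0.1252

Independent Poisson processes superpose: combined rate λ = 0.78 + 0.8 = 1.58 per kilobase.
Over the interval, μ = 1.58 × 5 = 7.9 (5 kilobases).
P(N = 6) = e^(−7.9) · 7.9^6/6! ≈ 0.1252.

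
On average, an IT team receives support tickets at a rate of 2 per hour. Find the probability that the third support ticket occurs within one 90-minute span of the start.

0.5768

Over the interval, μ = 2 × 1.5 = 3 (a 90-minute span = 1.5 hours).
The third arrival falls in the interval iff at least 3 events occur there: P(S_3 ≤ t) = P(N ≥ 3) = 1 − P(N ≤ 2) ≈ 0.5768.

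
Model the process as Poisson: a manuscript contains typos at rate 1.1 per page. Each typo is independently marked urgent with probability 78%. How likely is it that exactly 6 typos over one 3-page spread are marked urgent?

Thinning: the typos that are marked urgent themselves form a Poisson process with rate 0.78 × 1.1 = 0.858 per page.
Over the interval, μ = 0.858 × 3 = 2.574 (a 3-page spread = 3 pages).
P(N = 6) = e^(−2.574) · 2.574^6/6! ≈ 0.0308.

0.0308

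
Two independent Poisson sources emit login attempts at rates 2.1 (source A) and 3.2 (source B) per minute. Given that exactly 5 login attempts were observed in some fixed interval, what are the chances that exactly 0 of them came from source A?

Given the total, each event is independently from source A with probability p = λ_A/(λ_A+λ_B) = 2.1/5.3 ≈ 0.3962.
So K ~ Binomial(5, 2.1/5.3): P(K = 0) = C(5,0) · (2.1/5.3)^0 · (3.2/5.3)^5 ≈ 0.0802.

0.0802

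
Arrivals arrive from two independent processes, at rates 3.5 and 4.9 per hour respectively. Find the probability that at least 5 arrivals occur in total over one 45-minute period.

Independent Poisson processes superpose: combined rate λ = 3.5 + 4.9 = 8.4 per hour.
Over the interval, μ = 8.4 × 0.75 = 6.3 (a 45-minute period = 0.75 hours).
P(N ≥ 5) = 1 − P(N ≤ 4) ≈ 0.7531.

0.7531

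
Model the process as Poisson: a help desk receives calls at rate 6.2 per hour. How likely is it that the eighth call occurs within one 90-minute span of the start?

0.7100

Over the interval, μ = 6.2 × 1.5 = 9.3 (a 90-minute span = 1.5 hours).
The eighth arrival falls in the interval iff at least 8 events occur there: P(S_8 ≤ t) = P(N ≥ 8) = 1 − P(N ≤ 7) ≈ 0.7100.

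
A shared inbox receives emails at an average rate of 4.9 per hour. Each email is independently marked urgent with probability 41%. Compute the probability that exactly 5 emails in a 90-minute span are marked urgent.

0.1017

Thinning: the emails that are marked urgent themselves form a Poisson process with rate 0.41 × 4.9 = 2.009 per hour.
Over the interval, μ = 2.009 × 1.5 = 3.0135 (a 90-minute span = 1.5 hours).
P(N = 5) = e^(−3.0135) · 3.0135^5/5! ≈ 0.1017.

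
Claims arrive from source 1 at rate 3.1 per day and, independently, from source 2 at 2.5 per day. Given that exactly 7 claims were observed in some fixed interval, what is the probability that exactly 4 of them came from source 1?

0.2924

Given the total, each event is independently from source 1 with probability p = λ_1/(λ_1+λ_2) = 3.1/5.6 ≈ 0.5536.
So K ~ Binomial(7, 3.1/5.6): P(K = 4) = C(7,4) · (3.1/5.6)^4 · (2.5/5.6)^3 ≈ 0.2924.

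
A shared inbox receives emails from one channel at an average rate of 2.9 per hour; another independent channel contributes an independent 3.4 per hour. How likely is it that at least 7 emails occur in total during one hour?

0.4418

Independent Poisson processes superpose: combined rate λ = 2.9 + 3.4 = 6.3 per hour.
So μ = 6.3.
P(N ≥ 7) = 1 − P(N ≤ 6) ≈ 0.4418.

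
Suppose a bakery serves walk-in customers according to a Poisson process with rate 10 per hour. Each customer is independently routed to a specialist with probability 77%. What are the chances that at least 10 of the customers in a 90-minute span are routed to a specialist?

0.7161

Thinning: the customers that are routed to a specialist themselves form a Poisson process with rate 0.77 × 10 = 7.7 per hour.
Over the interval, μ = 7.7 × 1.5 = 11.55 (a 90-minute span = 1.5 hours).
P(N ≥ 10) = 1 − P(N ≤ 9) ≈ 0.7161.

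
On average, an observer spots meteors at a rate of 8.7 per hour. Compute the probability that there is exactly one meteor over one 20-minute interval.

0.1596

Over the interval, μ = 8.7 × 1/3 = 2.9 (a 20-minute interval = 1/3 hours).
P(N = 1) = e^(−μ) μ^1/1! = e^(−2.9) · 2.9^1/1 ≈ 0.1596.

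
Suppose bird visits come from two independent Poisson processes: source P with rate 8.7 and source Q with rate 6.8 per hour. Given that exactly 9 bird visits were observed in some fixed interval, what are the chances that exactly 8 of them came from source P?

0.0389

Given the total, each event is independently from source P with probability p = λ_P/(λ_P+λ_Q) = 8.7/15.5 ≈ 0.5613.
So K ~ Binomial(9, 8.7/15.5): P(K = 8) = C(9,8) · (8.7/15.5)^8 · (6.8/15.5)^1 ≈ 0.0389.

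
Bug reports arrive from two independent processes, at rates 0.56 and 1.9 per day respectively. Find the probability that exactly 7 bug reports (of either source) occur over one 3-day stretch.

Independent Poisson processes superpose: combined rate λ = 0.56 + 1.9 = 2.46 per day.
Over the interval, μ = 2.46 × 3 = 7.38 (a 3-day stretch = 3 days).
P(N = 7) = e^(−7.38) · 7.38^7/7! ≈ 0.1475.

0.1475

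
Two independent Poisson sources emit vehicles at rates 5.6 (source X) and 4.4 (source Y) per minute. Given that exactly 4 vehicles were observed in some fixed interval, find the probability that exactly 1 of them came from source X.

0.1908

Given the total, each event is independently from source X with probability p = λ_X/(λ_X+λ_Y) = 5.6/10 = 0.5600.
So K ~ Binomial(4, 5.6/10): P(K = 1) = C(4,1) · (5.6/10)^1 · (4.4/10)^3 ≈ 0.1908.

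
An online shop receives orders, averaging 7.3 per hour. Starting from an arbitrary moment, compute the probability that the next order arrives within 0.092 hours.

0.4891

Inter-arrival times are exponential with rate λ = 7.3 per hour.
P(T ≤ 0.092) = 1 − e^(−λt) = 1 − e^(−7.3 × 0.092) = 1 − e^(−0.6716) ≈ 0.4891.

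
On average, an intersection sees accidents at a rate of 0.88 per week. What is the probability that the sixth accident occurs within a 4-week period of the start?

0.1450

Over the interval, μ = 0.88 × 4 = 3.52 (a 4-week period = 4 weeks).
The sixth arrival falls in the interval iff at least 6 events occur there: P(S_6 ≤ t) = P(N ≥ 6) = 1 − P(N ≤ 5) ≈ 0.1450.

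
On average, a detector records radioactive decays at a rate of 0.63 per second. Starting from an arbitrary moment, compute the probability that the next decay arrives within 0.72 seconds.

Inter-arrival times are exponential with rate λ = 0.63 per second.
P(T ≤ 0.72) = 1 − e^(−λt) = 1 − e^(−0.63 × 0.72) = 1 − e^(−0.4536) ≈ 0.3647.

0.3647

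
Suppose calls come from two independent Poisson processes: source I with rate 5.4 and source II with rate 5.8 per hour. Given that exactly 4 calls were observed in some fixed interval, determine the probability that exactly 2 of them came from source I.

0.3740

Given the total, each event is independently from source I with probability p = λ_I/(λ_I+λ_II) = 5.4/11.2 ≈ 0.4821.
So K ~ Binomial(4, 5.4/11.2): P(K = 2) = C(4,2) · (5.4/11.2)^2 · (5.8/11.2)^2 ≈ 0.3740.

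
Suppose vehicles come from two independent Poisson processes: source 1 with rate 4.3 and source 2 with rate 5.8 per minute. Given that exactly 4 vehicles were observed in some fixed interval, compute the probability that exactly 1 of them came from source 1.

0.3225

Given the total, each event is independently from source 1 with probability p = λ_1/(λ_1+λ_2) = 4.3/10.1 ≈ 0.4257.
So K ~ Binomial(4, 4.3/10.1): P(K = 1) = C(4,1) · (4.3/10.1)^1 · (5.8/10.1)^3 ≈ 0.3225.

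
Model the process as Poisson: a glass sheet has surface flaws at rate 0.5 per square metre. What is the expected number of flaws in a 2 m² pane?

1

E[N] = λt = 0.5 × 2 = 1 (a 2 m² pane = 2 square metres).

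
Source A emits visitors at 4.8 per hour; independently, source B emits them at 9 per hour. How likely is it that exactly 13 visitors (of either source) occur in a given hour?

Independent Poisson processes superpose: combined rate λ = 4.8 + 9 = 13.8 per hour.
So μ = 13.8.
P(N = 13) = e^(−13.8) · 13.8^13/13! ≈ 0.1074.

0.1074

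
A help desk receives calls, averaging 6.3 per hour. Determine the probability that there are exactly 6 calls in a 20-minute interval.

Over the interval, μ = 6.3 × 1/3 = 2.1 (a 20-minute interval = 1/3 hours).
P(N = 6) = e^(−μ) μ^6/6! = e^(−2.1) · 2.1^6/720 ≈ 0.0146.

0.0146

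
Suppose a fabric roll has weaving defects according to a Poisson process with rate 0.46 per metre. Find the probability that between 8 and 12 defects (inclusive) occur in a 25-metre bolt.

Over the interval, μ = 0.46 × 25 = 11.5 (a 25-metre bolt = 25 metres).
P(8 ≤ N ≤ 12) = Σ_{j=8}^{12} e^(−11.5) · 11.5^j/j! ≈ 0.5192.

0.5192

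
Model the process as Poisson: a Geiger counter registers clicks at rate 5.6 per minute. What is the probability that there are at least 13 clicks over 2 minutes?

Over the interval, μ = 5.6 × 2 = 11.2 (2 minutes).
P(N ≥ 13) = 1 − P(N ≤ 12) = 1 − Σ_{j=0}^{12} e^(−μ) μ^j/j! ≈ 0.3334.

0.3334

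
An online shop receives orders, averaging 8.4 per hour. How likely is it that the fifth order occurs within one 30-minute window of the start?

Over the interval, μ = 8.4 × 0.5 = 4.2 (a 30-minute window = 0.5 hours).
The fifth arrival falls in the interval iff at least 5 events occur there: P(S_5 ≤ t) = P(N ≥ 5) = 1 − P(N ≤ 4) ≈ 0.4102.

0.4102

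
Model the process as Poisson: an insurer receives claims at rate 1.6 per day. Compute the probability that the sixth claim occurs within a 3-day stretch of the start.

0.3490

Over the interval, μ = 1.6 × 3 = 4.8 (a 3-day stretch = 3 days).
The sixth arrival falls in the interval iff at least 6 events occur there: P(S_6 ≤ t) = P(N ≥ 6) = 1 − P(N ≤ 5) ≈ 0.3490.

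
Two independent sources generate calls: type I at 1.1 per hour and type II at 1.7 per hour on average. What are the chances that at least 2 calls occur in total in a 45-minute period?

Independent Poisson processes superpose: combined rate λ = 1.1 + 1.7 = 2.8 per hour.
Over the interval, μ = 2.8 × 0.75 = 2.1 (a 45-minute period = 0.75 hours).
P(N ≥ 2) = 1 − P(N ≤ 1) ≈ 0.6204.

0.6204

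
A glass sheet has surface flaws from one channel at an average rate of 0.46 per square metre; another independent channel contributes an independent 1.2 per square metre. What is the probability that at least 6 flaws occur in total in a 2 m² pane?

Independent Poisson processes superpose: combined rate λ = 0.46 + 1.2 = 1.66 per square metre.
Over the interval, μ = 1.66 × 2 = 3.32 (a 2 m² pane = 2 square metres).
P(N ≥ 6) = 1 − P(N ≤ 5) ≈ 0.1195.

0.1195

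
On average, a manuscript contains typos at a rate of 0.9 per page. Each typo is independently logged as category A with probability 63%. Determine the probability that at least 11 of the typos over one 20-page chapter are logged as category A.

0.5800

Thinning: the typos that are logged as category A themselves form a Poisson process with rate 0.63 × 0.9 = 0.567 per page.
Over the interval, μ = 0.567 × 20 = 11.34 (a 20-page chapter = 20 pages).
P(N ≥ 11) = 1 − P(N ≤ 10) ≈ 0.5800.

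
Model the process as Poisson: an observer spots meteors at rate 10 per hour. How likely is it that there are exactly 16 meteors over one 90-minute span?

Over the interval, μ = 10 × 1.5 = 15 (a 90-minute span = 1.5 hours).
P(N = 16) = e^(−μ) μ^16/16! = e^(−15) · 15^16/20922789888000 ≈ 0.0960.

0.0960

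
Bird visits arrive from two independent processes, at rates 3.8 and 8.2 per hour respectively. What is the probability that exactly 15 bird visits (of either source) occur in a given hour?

0.0724

Independent Poisson processes superpose: combined rate λ = 3.8 + 8.2 = 12 per hour.
So μ = 12.
P(N = 15) = e^(−12) · 12^15/15! ≈ 0.0724.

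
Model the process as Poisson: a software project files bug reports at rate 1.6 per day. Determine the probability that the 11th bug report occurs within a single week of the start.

0.5638

Over the interval, μ = 1.6 × 7 = 11.2 (a week = 7 days).
The 11th arrival falls in the interval iff at least 11 events occur there: P(S_11 ≤ t) = P(N ≥ 11) = 1 − P(N ≤ 10) ≈ 0.5638.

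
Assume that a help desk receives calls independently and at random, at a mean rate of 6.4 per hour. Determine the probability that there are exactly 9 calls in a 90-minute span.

0.1293

Over the interval, μ = 6.4 × 1.5 = 9.6 (a 90-minute span = 1.5 hours).
P(N = 9) = e^(−μ) μ^9/9! = e^(−9.6) · 9.6^9/362880 ≈ 0.1293.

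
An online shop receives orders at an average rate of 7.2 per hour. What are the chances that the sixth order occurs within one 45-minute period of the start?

Over the interval, μ = 7.2 × 0.75 = 5.4 (a 45-minute period = 0.75 hours).
The sixth arrival falls in the interval iff at least 6 events occur there: P(S_6 ≤ t) = P(N ≥ 6) = 1 − P(N ≤ 5) ≈ 0.4539.

0.4539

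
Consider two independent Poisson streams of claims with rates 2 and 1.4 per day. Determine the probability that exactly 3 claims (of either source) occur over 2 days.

Independent Poisson processes superpose: combined rate λ = 2 + 1.4 = 3.4 per day.
Over the interval, μ = 3.4 × 2 = 6.8 (2 days).
P(N = 3) = e^(−6.8) · 6.8^3/3! ≈ 0.0584.

0.0584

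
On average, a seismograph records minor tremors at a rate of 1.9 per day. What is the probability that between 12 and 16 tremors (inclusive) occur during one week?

0.4898

Over the interval, μ = 1.9 × 7 = 13.3 (a week = 7 days).
P(12 ≤ N ≤ 16) = Σ_{j=12}^{16} e^(−13.3) · 13.3^j/j! ≈ 0.4898.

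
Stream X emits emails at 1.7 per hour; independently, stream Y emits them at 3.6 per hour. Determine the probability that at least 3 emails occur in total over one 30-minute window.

0.4940

Independent Poisson processes superpose: combined rate λ = 1.7 + 3.6 = 5.3 per hour.
Over the interval, μ = 5.3 × 0.5 = 2.65 (a 30-minute window = 0.5 hours).
P(N ≥ 3) = 1 − P(N ≤ 2) ≈ 0.4940.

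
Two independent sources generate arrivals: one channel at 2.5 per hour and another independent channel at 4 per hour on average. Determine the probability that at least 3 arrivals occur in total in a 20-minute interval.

Independent Poisson processes superpose: combined rate λ = 2.5 + 4 = 6.5 per hour.
Over the interval, μ = 6.5 × 1/3 ≈ 2.16667 (a 20-minute interval = 1/3 hours).
P(N ≥ 3) = 1 − P(N ≤ 2) ≈ 0.3683.

0.3683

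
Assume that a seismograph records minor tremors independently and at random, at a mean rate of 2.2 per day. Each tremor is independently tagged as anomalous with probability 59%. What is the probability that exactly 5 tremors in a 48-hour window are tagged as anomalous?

Thinning: the tremors that are tagged as anomalous themselves form a Poisson process with rate 0.59 × 2.2 = 1.298 per day.
Over the interval, μ = 1.298 × 2 = 2.596 (a 48-hour window = 2 days).
P(N = 5) = e^(−2.596) · 2.596^5/5! ≈ 0.0733.

0.0733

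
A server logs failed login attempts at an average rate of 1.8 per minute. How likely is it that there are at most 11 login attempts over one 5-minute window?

Over the interval, μ = 1.8 × 5 = 9 (a 5-minute window = 5 minutes).
P(N ≤ 11) = Σ_{j=0}^{11} e^(−μ) μ^j/j! ≈ 0.8030.

0.8030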